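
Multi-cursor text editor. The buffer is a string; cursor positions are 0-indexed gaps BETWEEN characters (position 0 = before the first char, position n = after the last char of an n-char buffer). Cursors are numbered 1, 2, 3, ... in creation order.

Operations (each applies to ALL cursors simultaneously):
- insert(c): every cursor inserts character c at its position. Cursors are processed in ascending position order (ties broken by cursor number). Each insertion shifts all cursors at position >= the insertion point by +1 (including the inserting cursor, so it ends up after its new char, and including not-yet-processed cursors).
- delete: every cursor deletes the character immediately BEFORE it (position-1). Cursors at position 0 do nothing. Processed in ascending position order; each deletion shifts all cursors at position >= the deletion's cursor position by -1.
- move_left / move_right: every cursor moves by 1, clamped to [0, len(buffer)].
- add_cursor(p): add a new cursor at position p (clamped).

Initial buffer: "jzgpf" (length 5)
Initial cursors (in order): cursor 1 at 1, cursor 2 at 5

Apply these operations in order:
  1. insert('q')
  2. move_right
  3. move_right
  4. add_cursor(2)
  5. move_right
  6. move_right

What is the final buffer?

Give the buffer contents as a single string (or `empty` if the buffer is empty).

Answer: jqzgpfq

Derivation:
After op 1 (insert('q')): buffer="jqzgpfq" (len 7), cursors c1@2 c2@7, authorship .1....2
After op 2 (move_right): buffer="jqzgpfq" (len 7), cursors c1@3 c2@7, authorship .1....2
After op 3 (move_right): buffer="jqzgpfq" (len 7), cursors c1@4 c2@7, authorship .1....2
After op 4 (add_cursor(2)): buffer="jqzgpfq" (len 7), cursors c3@2 c1@4 c2@7, authorship .1....2
After op 5 (move_right): buffer="jqzgpfq" (len 7), cursors c3@3 c1@5 c2@7, authorship .1....2
After op 6 (move_right): buffer="jqzgpfq" (len 7), cursors c3@4 c1@6 c2@7, authorship .1....2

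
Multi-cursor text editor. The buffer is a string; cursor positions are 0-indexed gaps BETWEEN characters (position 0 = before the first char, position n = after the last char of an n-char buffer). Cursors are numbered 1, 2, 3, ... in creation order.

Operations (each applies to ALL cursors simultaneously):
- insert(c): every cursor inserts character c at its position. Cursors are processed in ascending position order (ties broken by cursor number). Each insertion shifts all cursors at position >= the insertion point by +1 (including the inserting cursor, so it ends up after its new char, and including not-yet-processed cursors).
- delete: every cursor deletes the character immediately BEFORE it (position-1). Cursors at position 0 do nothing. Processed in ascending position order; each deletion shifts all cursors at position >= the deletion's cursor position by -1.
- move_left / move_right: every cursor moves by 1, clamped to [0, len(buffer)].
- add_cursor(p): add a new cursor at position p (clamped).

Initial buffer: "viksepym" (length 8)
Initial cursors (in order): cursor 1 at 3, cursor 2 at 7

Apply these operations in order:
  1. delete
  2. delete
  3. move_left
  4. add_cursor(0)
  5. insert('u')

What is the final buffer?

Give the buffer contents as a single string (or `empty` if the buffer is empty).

After op 1 (delete): buffer="visepm" (len 6), cursors c1@2 c2@5, authorship ......
After op 2 (delete): buffer="vsem" (len 4), cursors c1@1 c2@3, authorship ....
After op 3 (move_left): buffer="vsem" (len 4), cursors c1@0 c2@2, authorship ....
After op 4 (add_cursor(0)): buffer="vsem" (len 4), cursors c1@0 c3@0 c2@2, authorship ....
After op 5 (insert('u')): buffer="uuvsuem" (len 7), cursors c1@2 c3@2 c2@5, authorship 13..2..

Answer: uuvsuem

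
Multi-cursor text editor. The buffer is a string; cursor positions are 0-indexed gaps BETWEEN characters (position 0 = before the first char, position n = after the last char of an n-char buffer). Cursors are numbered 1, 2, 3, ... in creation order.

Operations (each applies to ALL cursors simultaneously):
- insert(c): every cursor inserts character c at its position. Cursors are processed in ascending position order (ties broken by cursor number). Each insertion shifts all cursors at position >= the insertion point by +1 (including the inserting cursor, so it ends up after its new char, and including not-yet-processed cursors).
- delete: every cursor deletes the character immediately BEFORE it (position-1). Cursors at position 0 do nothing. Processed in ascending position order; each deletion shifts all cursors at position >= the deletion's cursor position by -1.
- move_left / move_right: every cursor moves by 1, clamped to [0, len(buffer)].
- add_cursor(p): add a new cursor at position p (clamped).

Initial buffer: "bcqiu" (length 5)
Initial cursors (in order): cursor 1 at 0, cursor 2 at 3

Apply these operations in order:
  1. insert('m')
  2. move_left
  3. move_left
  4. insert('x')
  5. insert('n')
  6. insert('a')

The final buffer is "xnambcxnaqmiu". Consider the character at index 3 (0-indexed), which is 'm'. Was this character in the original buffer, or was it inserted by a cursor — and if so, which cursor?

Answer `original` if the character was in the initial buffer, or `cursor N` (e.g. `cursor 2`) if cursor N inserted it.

After op 1 (insert('m')): buffer="mbcqmiu" (len 7), cursors c1@1 c2@5, authorship 1...2..
After op 2 (move_left): buffer="mbcqmiu" (len 7), cursors c1@0 c2@4, authorship 1...2..
After op 3 (move_left): buffer="mbcqmiu" (len 7), cursors c1@0 c2@3, authorship 1...2..
After op 4 (insert('x')): buffer="xmbcxqmiu" (len 9), cursors c1@1 c2@5, authorship 11..2.2..
After op 5 (insert('n')): buffer="xnmbcxnqmiu" (len 11), cursors c1@2 c2@7, authorship 111..22.2..
After op 6 (insert('a')): buffer="xnambcxnaqmiu" (len 13), cursors c1@3 c2@9, authorship 1111..222.2..
Authorship (.=original, N=cursor N): 1 1 1 1 . . 2 2 2 . 2 . .
Index 3: author = 1

Answer: cursor 1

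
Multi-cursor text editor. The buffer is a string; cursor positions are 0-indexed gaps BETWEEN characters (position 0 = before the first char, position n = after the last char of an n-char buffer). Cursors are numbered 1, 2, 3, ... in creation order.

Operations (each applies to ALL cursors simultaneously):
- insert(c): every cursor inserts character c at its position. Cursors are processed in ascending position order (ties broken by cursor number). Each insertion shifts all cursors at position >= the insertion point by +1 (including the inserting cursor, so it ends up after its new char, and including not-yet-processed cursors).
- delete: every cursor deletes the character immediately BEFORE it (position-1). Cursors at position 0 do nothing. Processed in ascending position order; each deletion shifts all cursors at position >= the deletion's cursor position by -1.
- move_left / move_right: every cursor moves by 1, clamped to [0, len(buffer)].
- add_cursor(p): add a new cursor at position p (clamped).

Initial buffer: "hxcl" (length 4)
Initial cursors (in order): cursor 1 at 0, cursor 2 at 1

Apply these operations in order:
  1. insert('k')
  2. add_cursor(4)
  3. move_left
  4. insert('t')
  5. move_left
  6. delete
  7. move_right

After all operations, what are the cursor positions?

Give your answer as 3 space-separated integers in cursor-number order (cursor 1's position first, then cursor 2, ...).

After op 1 (insert('k')): buffer="khkxcl" (len 6), cursors c1@1 c2@3, authorship 1.2...
After op 2 (add_cursor(4)): buffer="khkxcl" (len 6), cursors c1@1 c2@3 c3@4, authorship 1.2...
After op 3 (move_left): buffer="khkxcl" (len 6), cursors c1@0 c2@2 c3@3, authorship 1.2...
After op 4 (insert('t')): buffer="tkhtktxcl" (len 9), cursors c1@1 c2@4 c3@6, authorship 11.223...
After op 5 (move_left): buffer="tkhtktxcl" (len 9), cursors c1@0 c2@3 c3@5, authorship 11.223...
After op 6 (delete): buffer="tkttxcl" (len 7), cursors c1@0 c2@2 c3@3, authorship 1123...
After op 7 (move_right): buffer="tkttxcl" (len 7), cursors c1@1 c2@3 c3@4, authorship 1123...

Answer: 1 3 4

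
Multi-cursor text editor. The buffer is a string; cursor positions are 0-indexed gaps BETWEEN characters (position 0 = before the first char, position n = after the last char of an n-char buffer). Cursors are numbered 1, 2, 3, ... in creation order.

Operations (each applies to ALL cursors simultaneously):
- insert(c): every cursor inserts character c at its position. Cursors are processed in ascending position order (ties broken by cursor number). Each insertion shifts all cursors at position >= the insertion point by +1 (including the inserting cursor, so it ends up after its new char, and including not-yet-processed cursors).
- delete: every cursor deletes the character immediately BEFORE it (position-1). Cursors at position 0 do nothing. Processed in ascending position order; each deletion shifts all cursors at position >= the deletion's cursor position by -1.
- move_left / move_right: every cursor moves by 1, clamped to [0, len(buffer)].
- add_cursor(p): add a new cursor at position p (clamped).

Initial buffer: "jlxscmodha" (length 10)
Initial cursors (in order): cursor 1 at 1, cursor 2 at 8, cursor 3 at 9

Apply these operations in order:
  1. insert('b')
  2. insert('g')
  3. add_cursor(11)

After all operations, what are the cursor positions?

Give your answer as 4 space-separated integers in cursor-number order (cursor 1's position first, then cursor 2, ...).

Answer: 3 12 15 11

Derivation:
After op 1 (insert('b')): buffer="jblxscmodbhba" (len 13), cursors c1@2 c2@10 c3@12, authorship .1.......2.3.
After op 2 (insert('g')): buffer="jbglxscmodbghbga" (len 16), cursors c1@3 c2@12 c3@15, authorship .11.......22.33.
After op 3 (add_cursor(11)): buffer="jbglxscmodbghbga" (len 16), cursors c1@3 c4@11 c2@12 c3@15, authorship .11.......22.33.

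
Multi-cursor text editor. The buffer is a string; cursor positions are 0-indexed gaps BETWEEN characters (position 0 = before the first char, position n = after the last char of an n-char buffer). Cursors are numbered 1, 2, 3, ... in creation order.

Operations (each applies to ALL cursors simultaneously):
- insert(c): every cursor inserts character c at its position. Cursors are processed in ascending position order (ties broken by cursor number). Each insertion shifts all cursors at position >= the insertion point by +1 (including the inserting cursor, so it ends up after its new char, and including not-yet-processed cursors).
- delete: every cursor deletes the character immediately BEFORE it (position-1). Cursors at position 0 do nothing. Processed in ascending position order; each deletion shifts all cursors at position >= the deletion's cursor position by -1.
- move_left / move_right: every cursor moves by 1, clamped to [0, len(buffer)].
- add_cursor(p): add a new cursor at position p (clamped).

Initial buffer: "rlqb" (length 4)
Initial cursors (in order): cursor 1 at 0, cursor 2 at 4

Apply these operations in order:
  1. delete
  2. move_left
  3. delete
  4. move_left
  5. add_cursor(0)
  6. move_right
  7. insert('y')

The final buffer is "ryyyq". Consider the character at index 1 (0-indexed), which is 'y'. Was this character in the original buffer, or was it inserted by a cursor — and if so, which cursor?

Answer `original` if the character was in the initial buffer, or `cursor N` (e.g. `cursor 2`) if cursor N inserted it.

After op 1 (delete): buffer="rlq" (len 3), cursors c1@0 c2@3, authorship ...
After op 2 (move_left): buffer="rlq" (len 3), cursors c1@0 c2@2, authorship ...
After op 3 (delete): buffer="rq" (len 2), cursors c1@0 c2@1, authorship ..
After op 4 (move_left): buffer="rq" (len 2), cursors c1@0 c2@0, authorship ..
After op 5 (add_cursor(0)): buffer="rq" (len 2), cursors c1@0 c2@0 c3@0, authorship ..
After op 6 (move_right): buffer="rq" (len 2), cursors c1@1 c2@1 c3@1, authorship ..
After op 7 (insert('y')): buffer="ryyyq" (len 5), cursors c1@4 c2@4 c3@4, authorship .123.
Authorship (.=original, N=cursor N): . 1 2 3 .
Index 1: author = 1

Answer: cursor 1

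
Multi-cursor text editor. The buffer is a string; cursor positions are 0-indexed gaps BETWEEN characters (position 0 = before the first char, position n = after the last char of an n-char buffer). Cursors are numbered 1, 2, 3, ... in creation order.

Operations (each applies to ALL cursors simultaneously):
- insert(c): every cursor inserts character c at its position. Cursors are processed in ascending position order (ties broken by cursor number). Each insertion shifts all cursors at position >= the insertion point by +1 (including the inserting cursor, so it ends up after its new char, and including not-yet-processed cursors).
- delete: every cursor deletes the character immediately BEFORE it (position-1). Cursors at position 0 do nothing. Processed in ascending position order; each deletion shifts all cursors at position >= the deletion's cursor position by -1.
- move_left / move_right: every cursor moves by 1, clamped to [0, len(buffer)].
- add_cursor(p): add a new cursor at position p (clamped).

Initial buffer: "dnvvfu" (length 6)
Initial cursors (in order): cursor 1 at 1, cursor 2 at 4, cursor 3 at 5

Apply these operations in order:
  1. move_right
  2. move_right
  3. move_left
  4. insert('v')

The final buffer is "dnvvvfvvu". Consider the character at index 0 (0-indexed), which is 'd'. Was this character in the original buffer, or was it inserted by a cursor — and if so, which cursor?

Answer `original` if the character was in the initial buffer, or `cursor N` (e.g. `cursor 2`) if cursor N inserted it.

Answer: original

Derivation:
After op 1 (move_right): buffer="dnvvfu" (len 6), cursors c1@2 c2@5 c3@6, authorship ......
After op 2 (move_right): buffer="dnvvfu" (len 6), cursors c1@3 c2@6 c3@6, authorship ......
After op 3 (move_left): buffer="dnvvfu" (len 6), cursors c1@2 c2@5 c3@5, authorship ......
After op 4 (insert('v')): buffer="dnvvvfvvu" (len 9), cursors c1@3 c2@8 c3@8, authorship ..1...23.
Authorship (.=original, N=cursor N): . . 1 . . . 2 3 .
Index 0: author = original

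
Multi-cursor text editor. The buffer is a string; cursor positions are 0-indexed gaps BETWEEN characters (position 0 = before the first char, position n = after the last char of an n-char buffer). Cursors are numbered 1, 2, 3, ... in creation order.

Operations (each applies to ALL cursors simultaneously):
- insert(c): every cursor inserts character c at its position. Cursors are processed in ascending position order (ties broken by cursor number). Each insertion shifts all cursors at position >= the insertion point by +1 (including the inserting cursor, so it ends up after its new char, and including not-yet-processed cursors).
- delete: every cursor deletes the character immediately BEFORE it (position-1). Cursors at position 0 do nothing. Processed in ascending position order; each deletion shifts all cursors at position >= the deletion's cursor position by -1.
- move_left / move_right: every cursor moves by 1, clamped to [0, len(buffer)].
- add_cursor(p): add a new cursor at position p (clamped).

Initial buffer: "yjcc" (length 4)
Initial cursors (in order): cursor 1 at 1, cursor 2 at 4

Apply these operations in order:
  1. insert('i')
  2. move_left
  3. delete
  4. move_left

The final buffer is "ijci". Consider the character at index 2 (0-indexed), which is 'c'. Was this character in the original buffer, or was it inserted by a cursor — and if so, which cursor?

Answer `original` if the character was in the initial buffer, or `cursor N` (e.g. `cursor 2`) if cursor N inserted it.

After op 1 (insert('i')): buffer="yijcci" (len 6), cursors c1@2 c2@6, authorship .1...2
After op 2 (move_left): buffer="yijcci" (len 6), cursors c1@1 c2@5, authorship .1...2
After op 3 (delete): buffer="ijci" (len 4), cursors c1@0 c2@3, authorship 1..2
After op 4 (move_left): buffer="ijci" (len 4), cursors c1@0 c2@2, authorship 1..2
Authorship (.=original, N=cursor N): 1 . . 2
Index 2: author = original

Answer: original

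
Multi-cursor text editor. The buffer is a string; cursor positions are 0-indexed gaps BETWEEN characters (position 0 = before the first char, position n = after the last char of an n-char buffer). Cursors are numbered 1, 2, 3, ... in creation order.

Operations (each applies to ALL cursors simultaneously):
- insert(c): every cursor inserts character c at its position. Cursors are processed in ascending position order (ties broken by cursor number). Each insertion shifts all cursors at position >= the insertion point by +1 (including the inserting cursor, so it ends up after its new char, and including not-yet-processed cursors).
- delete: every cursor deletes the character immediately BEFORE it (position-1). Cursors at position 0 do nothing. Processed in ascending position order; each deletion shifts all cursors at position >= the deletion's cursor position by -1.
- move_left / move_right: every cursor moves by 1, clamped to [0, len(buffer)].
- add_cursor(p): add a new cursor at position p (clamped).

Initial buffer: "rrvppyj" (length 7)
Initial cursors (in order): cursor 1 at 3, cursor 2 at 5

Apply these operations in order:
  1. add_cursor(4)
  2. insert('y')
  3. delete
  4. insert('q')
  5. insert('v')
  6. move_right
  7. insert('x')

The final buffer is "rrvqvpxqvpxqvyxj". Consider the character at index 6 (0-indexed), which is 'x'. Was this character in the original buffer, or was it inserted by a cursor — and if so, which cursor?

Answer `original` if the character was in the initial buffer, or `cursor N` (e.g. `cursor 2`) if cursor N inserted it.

After op 1 (add_cursor(4)): buffer="rrvppyj" (len 7), cursors c1@3 c3@4 c2@5, authorship .......
After op 2 (insert('y')): buffer="rrvypypyyj" (len 10), cursors c1@4 c3@6 c2@8, authorship ...1.3.2..
After op 3 (delete): buffer="rrvppyj" (len 7), cursors c1@3 c3@4 c2@5, authorship .......
After op 4 (insert('q')): buffer="rrvqpqpqyj" (len 10), cursors c1@4 c3@6 c2@8, authorship ...1.3.2..
After op 5 (insert('v')): buffer="rrvqvpqvpqvyj" (len 13), cursors c1@5 c3@8 c2@11, authorship ...11.33.22..
After op 6 (move_right): buffer="rrvqvpqvpqvyj" (len 13), cursors c1@6 c3@9 c2@12, authorship ...11.33.22..
After op 7 (insert('x')): buffer="rrvqvpxqvpxqvyxj" (len 16), cursors c1@7 c3@11 c2@15, authorship ...11.133.322.2.
Authorship (.=original, N=cursor N): . . . 1 1 . 1 3 3 . 3 2 2 . 2 .
Index 6: author = 1

Answer: cursor 1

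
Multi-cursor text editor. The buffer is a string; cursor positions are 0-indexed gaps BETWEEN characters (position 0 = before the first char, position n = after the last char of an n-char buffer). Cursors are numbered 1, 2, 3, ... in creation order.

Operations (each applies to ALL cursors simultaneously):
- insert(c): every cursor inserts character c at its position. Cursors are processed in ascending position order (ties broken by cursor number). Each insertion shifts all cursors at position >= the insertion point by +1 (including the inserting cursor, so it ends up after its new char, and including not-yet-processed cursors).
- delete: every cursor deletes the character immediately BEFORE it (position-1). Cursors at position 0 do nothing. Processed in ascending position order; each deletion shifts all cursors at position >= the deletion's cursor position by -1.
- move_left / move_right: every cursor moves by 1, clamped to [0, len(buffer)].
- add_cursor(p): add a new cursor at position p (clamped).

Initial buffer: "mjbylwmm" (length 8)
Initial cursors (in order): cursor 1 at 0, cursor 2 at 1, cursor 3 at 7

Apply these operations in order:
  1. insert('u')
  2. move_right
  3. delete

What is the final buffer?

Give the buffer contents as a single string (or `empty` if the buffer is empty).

After op 1 (insert('u')): buffer="umujbylwmum" (len 11), cursors c1@1 c2@3 c3@10, authorship 1.2......3.
After op 2 (move_right): buffer="umujbylwmum" (len 11), cursors c1@2 c2@4 c3@11, authorship 1.2......3.
After op 3 (delete): buffer="uubylwmu" (len 8), cursors c1@1 c2@2 c3@8, authorship 12.....3

Answer: uubylwmu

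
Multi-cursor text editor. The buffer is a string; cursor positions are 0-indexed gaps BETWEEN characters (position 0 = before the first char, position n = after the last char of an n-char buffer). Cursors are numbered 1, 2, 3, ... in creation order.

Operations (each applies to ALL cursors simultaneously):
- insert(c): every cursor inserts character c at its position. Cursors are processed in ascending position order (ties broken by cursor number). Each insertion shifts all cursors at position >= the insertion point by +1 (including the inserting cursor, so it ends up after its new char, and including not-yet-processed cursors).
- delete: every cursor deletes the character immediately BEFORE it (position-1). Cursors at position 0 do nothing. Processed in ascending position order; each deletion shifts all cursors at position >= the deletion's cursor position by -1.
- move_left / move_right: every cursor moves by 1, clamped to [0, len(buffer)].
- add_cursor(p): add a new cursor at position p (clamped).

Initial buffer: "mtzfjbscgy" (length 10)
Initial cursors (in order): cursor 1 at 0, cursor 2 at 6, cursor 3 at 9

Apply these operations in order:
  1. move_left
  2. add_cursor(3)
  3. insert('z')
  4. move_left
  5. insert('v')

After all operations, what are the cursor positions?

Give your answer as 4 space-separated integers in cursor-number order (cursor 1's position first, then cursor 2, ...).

After op 1 (move_left): buffer="mtzfjbscgy" (len 10), cursors c1@0 c2@5 c3@8, authorship ..........
After op 2 (add_cursor(3)): buffer="mtzfjbscgy" (len 10), cursors c1@0 c4@3 c2@5 c3@8, authorship ..........
After op 3 (insert('z')): buffer="zmtzzfjzbsczgy" (len 14), cursors c1@1 c4@5 c2@8 c3@12, authorship 1...4..2...3..
After op 4 (move_left): buffer="zmtzzfjzbsczgy" (len 14), cursors c1@0 c4@4 c2@7 c3@11, authorship 1...4..2...3..
After op 5 (insert('v')): buffer="vzmtzvzfjvzbscvzgy" (len 18), cursors c1@1 c4@6 c2@10 c3@15, authorship 11...44..22...33..

Answer: 1 10 15 6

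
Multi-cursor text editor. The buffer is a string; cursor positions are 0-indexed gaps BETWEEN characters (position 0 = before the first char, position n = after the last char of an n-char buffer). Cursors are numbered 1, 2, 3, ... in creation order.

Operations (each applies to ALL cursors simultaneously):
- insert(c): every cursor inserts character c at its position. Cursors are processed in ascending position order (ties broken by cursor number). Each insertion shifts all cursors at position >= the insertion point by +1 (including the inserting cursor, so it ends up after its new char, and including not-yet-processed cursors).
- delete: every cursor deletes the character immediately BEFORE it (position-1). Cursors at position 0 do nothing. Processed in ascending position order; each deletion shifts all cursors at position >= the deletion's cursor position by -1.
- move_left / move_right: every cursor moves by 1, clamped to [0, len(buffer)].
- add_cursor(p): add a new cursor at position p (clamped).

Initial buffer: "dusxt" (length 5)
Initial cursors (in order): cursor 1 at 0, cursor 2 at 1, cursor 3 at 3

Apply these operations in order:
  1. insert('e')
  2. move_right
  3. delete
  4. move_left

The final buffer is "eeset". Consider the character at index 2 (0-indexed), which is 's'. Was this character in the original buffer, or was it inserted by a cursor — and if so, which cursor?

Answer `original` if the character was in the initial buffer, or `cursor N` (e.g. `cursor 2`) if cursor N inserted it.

Answer: original

Derivation:
After op 1 (insert('e')): buffer="edeusext" (len 8), cursors c1@1 c2@3 c3@6, authorship 1.2..3..
After op 2 (move_right): buffer="edeusext" (len 8), cursors c1@2 c2@4 c3@7, authorship 1.2..3..
After op 3 (delete): buffer="eeset" (len 5), cursors c1@1 c2@2 c3@4, authorship 12.3.
After op 4 (move_left): buffer="eeset" (len 5), cursors c1@0 c2@1 c3@3, authorship 12.3.
Authorship (.=original, N=cursor N): 1 2 . 3 .
Index 2: author = original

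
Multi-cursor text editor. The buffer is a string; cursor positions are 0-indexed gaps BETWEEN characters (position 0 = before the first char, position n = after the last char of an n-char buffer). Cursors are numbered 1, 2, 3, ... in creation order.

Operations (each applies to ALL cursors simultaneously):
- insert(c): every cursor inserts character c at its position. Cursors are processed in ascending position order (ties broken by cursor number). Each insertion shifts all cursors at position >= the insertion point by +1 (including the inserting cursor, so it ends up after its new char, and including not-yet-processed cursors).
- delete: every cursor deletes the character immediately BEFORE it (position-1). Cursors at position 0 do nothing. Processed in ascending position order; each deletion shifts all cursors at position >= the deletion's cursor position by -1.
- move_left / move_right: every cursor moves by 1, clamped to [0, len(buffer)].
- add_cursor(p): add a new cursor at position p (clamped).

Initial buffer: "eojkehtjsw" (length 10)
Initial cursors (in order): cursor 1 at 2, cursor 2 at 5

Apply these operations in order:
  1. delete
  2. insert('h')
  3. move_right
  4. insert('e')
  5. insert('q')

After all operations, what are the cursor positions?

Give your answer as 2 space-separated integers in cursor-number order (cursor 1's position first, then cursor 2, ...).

After op 1 (delete): buffer="ejkhtjsw" (len 8), cursors c1@1 c2@3, authorship ........
After op 2 (insert('h')): buffer="ehjkhhtjsw" (len 10), cursors c1@2 c2@5, authorship .1..2.....
After op 3 (move_right): buffer="ehjkhhtjsw" (len 10), cursors c1@3 c2@6, authorship .1..2.....
After op 4 (insert('e')): buffer="ehjekhhetjsw" (len 12), cursors c1@4 c2@8, authorship .1.1.2.2....
After op 5 (insert('q')): buffer="ehjeqkhheqtjsw" (len 14), cursors c1@5 c2@10, authorship .1.11.2.22....

Answer: 5 10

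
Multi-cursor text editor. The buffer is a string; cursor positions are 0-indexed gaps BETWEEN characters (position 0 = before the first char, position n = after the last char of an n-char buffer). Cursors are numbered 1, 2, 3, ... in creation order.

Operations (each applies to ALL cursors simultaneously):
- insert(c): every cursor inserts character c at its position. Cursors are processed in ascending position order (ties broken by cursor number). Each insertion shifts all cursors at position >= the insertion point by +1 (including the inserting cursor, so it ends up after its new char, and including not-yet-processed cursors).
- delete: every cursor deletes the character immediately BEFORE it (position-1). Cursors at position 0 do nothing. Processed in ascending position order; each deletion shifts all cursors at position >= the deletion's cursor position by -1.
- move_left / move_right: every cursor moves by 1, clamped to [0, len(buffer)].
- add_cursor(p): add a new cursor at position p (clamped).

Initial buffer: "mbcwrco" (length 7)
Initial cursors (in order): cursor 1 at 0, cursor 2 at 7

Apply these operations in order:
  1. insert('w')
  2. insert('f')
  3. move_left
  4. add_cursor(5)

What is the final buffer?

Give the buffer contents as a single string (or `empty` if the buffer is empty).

After op 1 (insert('w')): buffer="wmbcwrcow" (len 9), cursors c1@1 c2@9, authorship 1.......2
After op 2 (insert('f')): buffer="wfmbcwrcowf" (len 11), cursors c1@2 c2@11, authorship 11.......22
After op 3 (move_left): buffer="wfmbcwrcowf" (len 11), cursors c1@1 c2@10, authorship 11.......22
After op 4 (add_cursor(5)): buffer="wfmbcwrcowf" (len 11), cursors c1@1 c3@5 c2@10, authorship 11.......22

Answer: wfmbcwrcowf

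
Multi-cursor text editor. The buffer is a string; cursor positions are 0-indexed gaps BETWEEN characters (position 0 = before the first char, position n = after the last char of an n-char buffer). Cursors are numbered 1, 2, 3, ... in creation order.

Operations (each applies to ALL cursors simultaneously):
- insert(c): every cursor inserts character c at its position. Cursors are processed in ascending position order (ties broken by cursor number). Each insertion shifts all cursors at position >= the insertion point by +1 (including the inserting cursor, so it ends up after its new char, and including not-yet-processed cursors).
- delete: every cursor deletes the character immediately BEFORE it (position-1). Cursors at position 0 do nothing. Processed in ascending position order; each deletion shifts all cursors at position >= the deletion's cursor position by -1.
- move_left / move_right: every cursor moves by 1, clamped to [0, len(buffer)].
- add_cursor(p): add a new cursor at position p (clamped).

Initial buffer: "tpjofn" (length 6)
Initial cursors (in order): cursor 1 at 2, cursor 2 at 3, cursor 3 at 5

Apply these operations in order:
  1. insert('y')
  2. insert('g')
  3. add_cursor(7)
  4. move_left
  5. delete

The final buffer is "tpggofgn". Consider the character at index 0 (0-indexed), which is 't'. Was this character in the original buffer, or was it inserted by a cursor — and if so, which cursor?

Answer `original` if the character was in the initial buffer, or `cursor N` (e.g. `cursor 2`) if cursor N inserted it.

Answer: original

Derivation:
After op 1 (insert('y')): buffer="tpyjyofyn" (len 9), cursors c1@3 c2@5 c3@8, authorship ..1.2..3.
After op 2 (insert('g')): buffer="tpygjygofygn" (len 12), cursors c1@4 c2@7 c3@11, authorship ..11.22..33.
After op 3 (add_cursor(7)): buffer="tpygjygofygn" (len 12), cursors c1@4 c2@7 c4@7 c3@11, authorship ..11.22..33.
After op 4 (move_left): buffer="tpygjygofygn" (len 12), cursors c1@3 c2@6 c4@6 c3@10, authorship ..11.22..33.
After op 5 (delete): buffer="tpggofgn" (len 8), cursors c1@2 c2@3 c4@3 c3@6, authorship ..12..3.
Authorship (.=original, N=cursor N): . . 1 2 . . 3 .
Index 0: author = original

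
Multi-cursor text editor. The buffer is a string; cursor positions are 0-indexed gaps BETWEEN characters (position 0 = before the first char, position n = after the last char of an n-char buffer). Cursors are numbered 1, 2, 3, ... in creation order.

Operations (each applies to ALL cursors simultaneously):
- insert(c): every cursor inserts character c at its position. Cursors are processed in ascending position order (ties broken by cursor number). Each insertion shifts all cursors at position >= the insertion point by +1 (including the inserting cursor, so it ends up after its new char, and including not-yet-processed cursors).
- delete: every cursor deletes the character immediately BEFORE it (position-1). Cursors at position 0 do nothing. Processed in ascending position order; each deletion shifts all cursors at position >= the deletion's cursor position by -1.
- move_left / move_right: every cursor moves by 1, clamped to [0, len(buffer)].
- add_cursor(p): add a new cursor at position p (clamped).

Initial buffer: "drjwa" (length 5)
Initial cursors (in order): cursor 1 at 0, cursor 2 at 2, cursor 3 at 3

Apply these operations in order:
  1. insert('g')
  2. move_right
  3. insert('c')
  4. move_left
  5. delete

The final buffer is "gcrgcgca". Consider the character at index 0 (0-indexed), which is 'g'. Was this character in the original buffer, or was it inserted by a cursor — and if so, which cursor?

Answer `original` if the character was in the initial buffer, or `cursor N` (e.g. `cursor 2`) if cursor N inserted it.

Answer: cursor 1

Derivation:
After op 1 (insert('g')): buffer="gdrgjgwa" (len 8), cursors c1@1 c2@4 c3@6, authorship 1..2.3..
After op 2 (move_right): buffer="gdrgjgwa" (len 8), cursors c1@2 c2@5 c3@7, authorship 1..2.3..
After op 3 (insert('c')): buffer="gdcrgjcgwca" (len 11), cursors c1@3 c2@7 c3@10, authorship 1.1.2.23.3.
After op 4 (move_left): buffer="gdcrgjcgwca" (len 11), cursors c1@2 c2@6 c3@9, authorship 1.1.2.23.3.
After op 5 (delete): buffer="gcrgcgca" (len 8), cursors c1@1 c2@4 c3@6, authorship 11.2233.
Authorship (.=original, N=cursor N): 1 1 . 2 2 3 3 .
Index 0: author = 1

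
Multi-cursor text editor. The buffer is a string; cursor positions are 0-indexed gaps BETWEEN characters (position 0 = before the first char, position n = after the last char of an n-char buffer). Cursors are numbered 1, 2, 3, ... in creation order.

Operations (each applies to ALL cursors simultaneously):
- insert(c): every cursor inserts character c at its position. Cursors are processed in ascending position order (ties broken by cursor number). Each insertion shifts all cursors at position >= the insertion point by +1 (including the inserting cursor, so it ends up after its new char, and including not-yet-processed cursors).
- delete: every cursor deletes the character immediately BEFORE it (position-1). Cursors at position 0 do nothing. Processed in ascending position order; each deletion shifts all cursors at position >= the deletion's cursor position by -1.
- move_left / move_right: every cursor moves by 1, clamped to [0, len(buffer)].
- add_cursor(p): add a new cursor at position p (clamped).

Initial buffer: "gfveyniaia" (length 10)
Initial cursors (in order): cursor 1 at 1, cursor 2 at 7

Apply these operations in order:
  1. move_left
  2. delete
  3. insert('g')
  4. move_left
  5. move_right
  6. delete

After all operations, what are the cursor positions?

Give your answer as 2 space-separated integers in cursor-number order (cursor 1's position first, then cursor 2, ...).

After op 1 (move_left): buffer="gfveyniaia" (len 10), cursors c1@0 c2@6, authorship ..........
After op 2 (delete): buffer="gfveyiaia" (len 9), cursors c1@0 c2@5, authorship .........
After op 3 (insert('g')): buffer="ggfveygiaia" (len 11), cursors c1@1 c2@7, authorship 1.....2....
After op 4 (move_left): buffer="ggfveygiaia" (len 11), cursors c1@0 c2@6, authorship 1.....2....
After op 5 (move_right): buffer="ggfveygiaia" (len 11), cursors c1@1 c2@7, authorship 1.....2....
After op 6 (delete): buffer="gfveyiaia" (len 9), cursors c1@0 c2@5, authorship .........

Answer: 0 5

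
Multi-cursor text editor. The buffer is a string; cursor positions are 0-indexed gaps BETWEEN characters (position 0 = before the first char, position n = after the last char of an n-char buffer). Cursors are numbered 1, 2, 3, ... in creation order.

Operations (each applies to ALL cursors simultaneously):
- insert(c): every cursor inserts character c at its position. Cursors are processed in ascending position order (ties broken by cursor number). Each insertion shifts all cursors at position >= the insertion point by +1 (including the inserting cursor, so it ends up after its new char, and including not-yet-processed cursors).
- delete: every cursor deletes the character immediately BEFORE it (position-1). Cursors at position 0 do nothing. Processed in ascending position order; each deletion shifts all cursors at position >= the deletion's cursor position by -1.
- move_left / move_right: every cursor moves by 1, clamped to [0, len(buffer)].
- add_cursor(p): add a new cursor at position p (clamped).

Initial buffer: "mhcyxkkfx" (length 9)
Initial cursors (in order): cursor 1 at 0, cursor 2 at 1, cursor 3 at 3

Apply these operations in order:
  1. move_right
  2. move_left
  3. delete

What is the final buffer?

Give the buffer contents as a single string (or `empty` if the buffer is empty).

Answer: hyxkkfx

Derivation:
After op 1 (move_right): buffer="mhcyxkkfx" (len 9), cursors c1@1 c2@2 c3@4, authorship .........
After op 2 (move_left): buffer="mhcyxkkfx" (len 9), cursors c1@0 c2@1 c3@3, authorship .........
After op 3 (delete): buffer="hyxkkfx" (len 7), cursors c1@0 c2@0 c3@1, authorship .......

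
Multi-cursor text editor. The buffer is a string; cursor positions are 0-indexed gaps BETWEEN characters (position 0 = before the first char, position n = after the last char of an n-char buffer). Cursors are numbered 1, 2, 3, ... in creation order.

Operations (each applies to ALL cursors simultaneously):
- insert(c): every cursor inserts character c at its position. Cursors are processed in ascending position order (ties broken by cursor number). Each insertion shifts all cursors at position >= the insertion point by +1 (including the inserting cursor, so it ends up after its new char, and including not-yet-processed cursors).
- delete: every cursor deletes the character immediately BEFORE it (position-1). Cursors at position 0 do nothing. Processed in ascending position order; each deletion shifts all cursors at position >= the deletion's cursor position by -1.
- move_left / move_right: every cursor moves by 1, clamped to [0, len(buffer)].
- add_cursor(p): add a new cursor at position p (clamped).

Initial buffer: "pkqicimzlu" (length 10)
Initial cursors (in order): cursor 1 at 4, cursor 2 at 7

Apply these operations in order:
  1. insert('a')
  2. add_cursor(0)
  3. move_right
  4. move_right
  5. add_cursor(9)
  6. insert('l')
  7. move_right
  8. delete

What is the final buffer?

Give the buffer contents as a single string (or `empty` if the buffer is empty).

After op 1 (insert('a')): buffer="pkqiacimazlu" (len 12), cursors c1@5 c2@9, authorship ....1...2...
After op 2 (add_cursor(0)): buffer="pkqiacimazlu" (len 12), cursors c3@0 c1@5 c2@9, authorship ....1...2...
After op 3 (move_right): buffer="pkqiacimazlu" (len 12), cursors c3@1 c1@6 c2@10, authorship ....1...2...
After op 4 (move_right): buffer="pkqiacimazlu" (len 12), cursors c3@2 c1@7 c2@11, authorship ....1...2...
After op 5 (add_cursor(9)): buffer="pkqiacimazlu" (len 12), cursors c3@2 c1@7 c4@9 c2@11, authorship ....1...2...
After op 6 (insert('l')): buffer="pklqiacilmalzllu" (len 16), cursors c3@3 c1@9 c4@12 c2@15, authorship ..3..1..1.24..2.
After op 7 (move_right): buffer="pklqiacilmalzllu" (len 16), cursors c3@4 c1@10 c4@13 c2@16, authorship ..3..1..1.24..2.
After op 8 (delete): buffer="pkliacilalll" (len 12), cursors c3@3 c1@8 c4@10 c2@12, authorship ..3.1..124.2

Answer: pkliacilalll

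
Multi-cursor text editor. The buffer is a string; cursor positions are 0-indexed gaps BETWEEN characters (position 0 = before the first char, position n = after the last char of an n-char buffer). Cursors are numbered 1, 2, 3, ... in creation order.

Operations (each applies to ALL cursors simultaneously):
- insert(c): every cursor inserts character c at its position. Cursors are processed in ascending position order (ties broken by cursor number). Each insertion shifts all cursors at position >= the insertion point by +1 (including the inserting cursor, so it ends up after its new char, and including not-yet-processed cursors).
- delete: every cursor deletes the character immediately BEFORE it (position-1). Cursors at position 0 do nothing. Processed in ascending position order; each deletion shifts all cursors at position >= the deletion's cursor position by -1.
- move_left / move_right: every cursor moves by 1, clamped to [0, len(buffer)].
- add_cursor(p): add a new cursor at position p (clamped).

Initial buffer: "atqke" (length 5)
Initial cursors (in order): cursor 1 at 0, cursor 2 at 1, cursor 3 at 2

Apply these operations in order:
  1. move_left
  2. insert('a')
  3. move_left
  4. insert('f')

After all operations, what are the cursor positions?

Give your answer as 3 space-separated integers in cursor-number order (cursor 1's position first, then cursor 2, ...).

Answer: 3 3 6

Derivation:
After op 1 (move_left): buffer="atqke" (len 5), cursors c1@0 c2@0 c3@1, authorship .....
After op 2 (insert('a')): buffer="aaaatqke" (len 8), cursors c1@2 c2@2 c3@4, authorship 12.3....
After op 3 (move_left): buffer="aaaatqke" (len 8), cursors c1@1 c2@1 c3@3, authorship 12.3....
After op 4 (insert('f')): buffer="affaafatqke" (len 11), cursors c1@3 c2@3 c3@6, authorship 1122.33....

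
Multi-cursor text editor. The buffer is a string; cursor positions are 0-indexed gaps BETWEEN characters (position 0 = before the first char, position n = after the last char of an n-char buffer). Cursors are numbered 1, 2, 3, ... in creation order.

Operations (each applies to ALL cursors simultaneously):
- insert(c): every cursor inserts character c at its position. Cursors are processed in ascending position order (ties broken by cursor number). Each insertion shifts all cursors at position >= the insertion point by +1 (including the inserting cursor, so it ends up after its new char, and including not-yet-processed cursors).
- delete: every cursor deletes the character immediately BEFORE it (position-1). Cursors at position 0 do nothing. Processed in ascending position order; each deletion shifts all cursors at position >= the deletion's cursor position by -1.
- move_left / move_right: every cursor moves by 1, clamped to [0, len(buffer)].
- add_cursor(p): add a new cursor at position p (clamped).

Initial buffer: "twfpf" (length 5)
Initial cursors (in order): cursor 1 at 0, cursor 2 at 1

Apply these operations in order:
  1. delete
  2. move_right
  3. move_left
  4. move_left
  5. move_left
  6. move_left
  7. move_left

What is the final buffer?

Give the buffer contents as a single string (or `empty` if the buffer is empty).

Answer: wfpf

Derivation:
After op 1 (delete): buffer="wfpf" (len 4), cursors c1@0 c2@0, authorship ....
After op 2 (move_right): buffer="wfpf" (len 4), cursors c1@1 c2@1, authorship ....
After op 3 (move_left): buffer="wfpf" (len 4), cursors c1@0 c2@0, authorship ....
After op 4 (move_left): buffer="wfpf" (len 4), cursors c1@0 c2@0, authorship ....
After op 5 (move_left): buffer="wfpf" (len 4), cursors c1@0 c2@0, authorship ....
After op 6 (move_left): buffer="wfpf" (len 4), cursors c1@0 c2@0, authorship ....
After op 7 (move_left): buffer="wfpf" (len 4), cursors c1@0 c2@0, authorship ....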